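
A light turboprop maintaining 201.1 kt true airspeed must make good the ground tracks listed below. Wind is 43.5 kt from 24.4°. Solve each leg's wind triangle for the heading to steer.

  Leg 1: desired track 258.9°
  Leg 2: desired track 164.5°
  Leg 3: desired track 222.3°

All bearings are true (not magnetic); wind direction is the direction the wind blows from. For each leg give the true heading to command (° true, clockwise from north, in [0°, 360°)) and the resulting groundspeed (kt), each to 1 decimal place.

Leg 1: heading=269.0°, groundspeed=223.2 kt
Leg 2: heading=156.5°, groundspeed=232.5 kt
Leg 3: heading=226.1°, groundspeed=242.0 kt

Leg 1: desired track 258.9°; wind correction +10.1° → command heading 269.0°, groundspeed 223.2 kt
Leg 2: desired track 164.5°; wind correction -8.0° → command heading 156.5°, groundspeed 232.5 kt
Leg 3: desired track 222.3°; wind correction +3.8° → command heading 226.1°, groundspeed 242.0 kt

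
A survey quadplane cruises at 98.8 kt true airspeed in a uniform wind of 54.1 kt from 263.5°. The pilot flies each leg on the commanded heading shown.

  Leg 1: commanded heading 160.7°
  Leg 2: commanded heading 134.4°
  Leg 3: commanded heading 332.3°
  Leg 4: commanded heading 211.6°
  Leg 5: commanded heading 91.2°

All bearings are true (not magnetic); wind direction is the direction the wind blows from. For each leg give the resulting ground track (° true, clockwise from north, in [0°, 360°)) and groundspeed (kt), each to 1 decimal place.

Leg 1: track=135.2°, groundspeed=122.7 kt
Leg 2: track=116.9°, groundspeed=139.4 kt
Leg 3: track=4.8°, groundspeed=93.9 kt
Leg 4: track=178.5°, groundspeed=78.1 kt
Leg 5: track=88.5°, groundspeed=152.6 kt

Leg 1: heading 160.7°; drift -25.5° → track 135.2°, groundspeed 122.7 kt
Leg 2: heading 134.4°; drift -17.5° → track 116.9°, groundspeed 139.4 kt
Leg 3: heading 332.3°; drift +32.5° → track 4.8°, groundspeed 93.9 kt
Leg 4: heading 211.6°; drift -33.1° → track 178.5°, groundspeed 78.1 kt
Leg 5: heading 91.2°; drift -2.7° → track 88.5°, groundspeed 152.6 kt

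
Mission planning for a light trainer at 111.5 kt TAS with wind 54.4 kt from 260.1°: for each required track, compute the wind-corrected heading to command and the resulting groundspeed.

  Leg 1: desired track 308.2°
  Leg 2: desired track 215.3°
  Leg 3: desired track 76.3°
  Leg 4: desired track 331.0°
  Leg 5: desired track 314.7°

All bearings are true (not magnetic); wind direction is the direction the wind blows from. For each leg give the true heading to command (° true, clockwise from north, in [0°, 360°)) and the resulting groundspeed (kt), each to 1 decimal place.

Leg 1: desired track 308.2°; wind correction -21.3° → command heading 286.9°, groundspeed 67.6 kt
Leg 2: desired track 215.3°; wind correction +20.1° → command heading 235.4°, groundspeed 66.1 kt
Leg 3: desired track 76.3°; wind correction -1.9° → command heading 74.4°, groundspeed 165.7 kt
Leg 4: desired track 331.0°; wind correction -27.5° → command heading 303.5°, groundspeed 81.1 kt
Leg 5: desired track 314.7°; wind correction -23.4° → command heading 291.3°, groundspeed 70.8 kt

Leg 1: heading=286.9°, groundspeed=67.6 kt
Leg 2: heading=235.4°, groundspeed=66.1 kt
Leg 3: heading=74.4°, groundspeed=165.7 kt
Leg 4: heading=303.5°, groundspeed=81.1 kt
Leg 5: heading=291.3°, groundspeed=70.8 kt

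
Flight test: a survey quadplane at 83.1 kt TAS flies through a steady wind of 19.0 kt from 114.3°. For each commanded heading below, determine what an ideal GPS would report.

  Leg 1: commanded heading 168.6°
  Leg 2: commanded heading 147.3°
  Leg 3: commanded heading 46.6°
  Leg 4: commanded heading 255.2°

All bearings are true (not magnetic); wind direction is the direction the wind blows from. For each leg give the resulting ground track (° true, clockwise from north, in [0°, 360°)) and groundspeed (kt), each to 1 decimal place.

Leg 1: heading 168.6°; drift +12.1° → track 180.7°, groundspeed 73.6 kt
Leg 2: heading 147.3°; drift +8.8° → track 156.1°, groundspeed 68.0 kt
Leg 3: heading 46.6°; drift -13.0° → track 33.6°, groundspeed 77.9 kt
Leg 4: heading 255.2°; drift +7.0° → track 262.2°, groundspeed 98.6 kt

Leg 1: track=180.7°, groundspeed=73.6 kt
Leg 2: track=156.1°, groundspeed=68.0 kt
Leg 3: track=33.6°, groundspeed=77.9 kt
Leg 4: track=262.2°, groundspeed=98.6 kt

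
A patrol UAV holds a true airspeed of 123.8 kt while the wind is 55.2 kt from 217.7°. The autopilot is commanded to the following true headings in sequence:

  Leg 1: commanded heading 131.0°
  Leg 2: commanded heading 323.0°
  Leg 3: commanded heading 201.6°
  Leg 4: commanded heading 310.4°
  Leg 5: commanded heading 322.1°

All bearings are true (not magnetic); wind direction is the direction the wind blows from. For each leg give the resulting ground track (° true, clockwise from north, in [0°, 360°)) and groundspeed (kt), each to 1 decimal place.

Leg 1: track=106.4°, groundspeed=132.6 kt
Leg 2: track=344.0°, groundspeed=148.3 kt
Leg 3: track=189.4°, groundspeed=72.4 kt
Leg 4: track=334.0°, groundspeed=137.9 kt
Leg 5: track=343.3°, groundspeed=147.6 kt

Leg 1: heading 131.0°; drift -24.6° → track 106.4°, groundspeed 132.6 kt
Leg 2: heading 323.0°; drift +21.0° → track 344.0°, groundspeed 148.3 kt
Leg 3: heading 201.6°; drift -12.2° → track 189.4°, groundspeed 72.4 kt
Leg 4: heading 310.4°; drift +23.6° → track 334.0°, groundspeed 137.9 kt
Leg 5: heading 322.1°; drift +21.2° → track 343.3°, groundspeed 147.6 kt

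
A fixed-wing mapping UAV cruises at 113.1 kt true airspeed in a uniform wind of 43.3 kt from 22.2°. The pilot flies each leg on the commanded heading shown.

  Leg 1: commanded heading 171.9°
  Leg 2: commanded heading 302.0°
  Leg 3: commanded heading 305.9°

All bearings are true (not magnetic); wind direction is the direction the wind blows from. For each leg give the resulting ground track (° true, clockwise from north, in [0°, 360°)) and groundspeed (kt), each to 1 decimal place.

Leg 1: track=180.2°, groundspeed=152.1 kt
Leg 2: track=280.0°, groundspeed=114.0 kt
Leg 3: track=283.7°, groundspeed=111.1 kt

Leg 1: heading 171.9°; drift +8.3° → track 180.2°, groundspeed 152.1 kt
Leg 2: heading 302.0°; drift -22.0° → track 280.0°, groundspeed 114.0 kt
Leg 3: heading 305.9°; drift -22.2° → track 283.7°, groundspeed 111.1 kt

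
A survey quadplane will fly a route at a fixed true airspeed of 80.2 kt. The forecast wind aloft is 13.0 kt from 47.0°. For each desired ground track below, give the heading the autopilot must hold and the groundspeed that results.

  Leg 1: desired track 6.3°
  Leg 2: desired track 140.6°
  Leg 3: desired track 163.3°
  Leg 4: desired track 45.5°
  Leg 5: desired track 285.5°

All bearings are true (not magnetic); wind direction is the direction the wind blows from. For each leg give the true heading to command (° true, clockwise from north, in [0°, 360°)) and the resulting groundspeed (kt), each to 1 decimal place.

Leg 1: desired track 6.3°; wind correction +6.1° → command heading 12.4°, groundspeed 69.9 kt
Leg 2: desired track 140.6°; wind correction -9.3° → command heading 131.3°, groundspeed 80.0 kt
Leg 3: desired track 163.3°; wind correction -8.4° → command heading 154.9°, groundspeed 85.1 kt
Leg 4: desired track 45.5°; wind correction +0.2° → command heading 45.7°, groundspeed 67.2 kt
Leg 5: desired track 285.5°; wind correction +7.9° → command heading 293.4°, groundspeed 86.2 kt

Leg 1: heading=12.4°, groundspeed=69.9 kt
Leg 2: heading=131.3°, groundspeed=80.0 kt
Leg 3: heading=154.9°, groundspeed=85.1 kt
Leg 4: heading=45.7°, groundspeed=67.2 kt
Leg 5: heading=293.4°, groundspeed=86.2 kt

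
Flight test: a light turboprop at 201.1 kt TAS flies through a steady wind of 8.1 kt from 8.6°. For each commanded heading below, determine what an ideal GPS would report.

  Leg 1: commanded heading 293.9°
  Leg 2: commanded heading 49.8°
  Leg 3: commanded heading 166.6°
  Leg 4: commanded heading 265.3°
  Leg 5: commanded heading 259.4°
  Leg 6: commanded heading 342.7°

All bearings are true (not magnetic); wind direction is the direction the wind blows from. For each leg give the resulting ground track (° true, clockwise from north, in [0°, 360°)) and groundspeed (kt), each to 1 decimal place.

Leg 1: track=291.7°, groundspeed=199.1 kt
Leg 2: track=51.4°, groundspeed=195.1 kt
Leg 3: track=167.4°, groundspeed=208.6 kt
Leg 4: track=263.1°, groundspeed=203.1 kt
Leg 5: track=257.3°, groundspeed=203.9 kt
Leg 6: track=341.7°, groundspeed=193.8 kt

Leg 1: heading 293.9°; drift -2.2° → track 291.7°, groundspeed 199.1 kt
Leg 2: heading 49.8°; drift +1.6° → track 51.4°, groundspeed 195.1 kt
Leg 3: heading 166.6°; drift +0.8° → track 167.4°, groundspeed 208.6 kt
Leg 4: heading 265.3°; drift -2.2° → track 263.1°, groundspeed 203.1 kt
Leg 5: heading 259.4°; drift -2.1° → track 257.3°, groundspeed 203.9 kt
Leg 6: heading 342.7°; drift -1.0° → track 341.7°, groundspeed 193.8 kt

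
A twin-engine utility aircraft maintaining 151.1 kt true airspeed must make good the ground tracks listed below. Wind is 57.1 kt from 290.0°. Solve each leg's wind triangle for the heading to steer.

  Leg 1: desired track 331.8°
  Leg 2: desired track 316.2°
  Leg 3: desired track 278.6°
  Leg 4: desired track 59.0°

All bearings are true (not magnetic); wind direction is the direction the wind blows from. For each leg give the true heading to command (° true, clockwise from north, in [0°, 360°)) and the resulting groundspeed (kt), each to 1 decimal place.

Leg 1: heading=317.2°, groundspeed=103.7 kt
Leg 2: heading=306.6°, groundspeed=97.7 kt
Leg 3: heading=282.9°, groundspeed=94.7 kt
Leg 4: heading=41.9°, groundspeed=180.4 kt

Leg 1: desired track 331.8°; wind correction -14.6° → command heading 317.2°, groundspeed 103.7 kt
Leg 2: desired track 316.2°; wind correction -9.6° → command heading 306.6°, groundspeed 97.7 kt
Leg 3: desired track 278.6°; wind correction +4.3° → command heading 282.9°, groundspeed 94.7 kt
Leg 4: desired track 59.0°; wind correction -17.1° → command heading 41.9°, groundspeed 180.4 kt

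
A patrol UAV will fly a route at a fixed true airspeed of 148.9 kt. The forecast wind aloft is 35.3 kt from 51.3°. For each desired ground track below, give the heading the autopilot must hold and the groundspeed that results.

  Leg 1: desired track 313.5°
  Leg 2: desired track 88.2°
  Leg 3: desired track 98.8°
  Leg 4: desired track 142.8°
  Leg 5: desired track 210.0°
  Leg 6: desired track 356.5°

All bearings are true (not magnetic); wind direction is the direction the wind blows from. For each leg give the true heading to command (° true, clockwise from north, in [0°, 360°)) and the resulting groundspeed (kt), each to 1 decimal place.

Leg 1: desired track 313.5°; wind correction +13.6° → command heading 327.1°, groundspeed 149.5 kt
Leg 2: desired track 88.2°; wind correction -8.2° → command heading 80.0°, groundspeed 119.2 kt
Leg 3: desired track 98.8°; wind correction -10.1° → command heading 88.7°, groundspeed 122.8 kt
Leg 4: desired track 142.8°; wind correction -13.7° → command heading 129.1°, groundspeed 145.6 kt
Leg 5: desired track 210.0°; wind correction -4.9° → command heading 205.1°, groundspeed 181.2 kt
Leg 6: desired track 356.5°; wind correction +11.2° → command heading 7.7°, groundspeed 125.7 kt

Leg 1: heading=327.1°, groundspeed=149.5 kt
Leg 2: heading=80.0°, groundspeed=119.2 kt
Leg 3: heading=88.7°, groundspeed=122.8 kt
Leg 4: heading=129.1°, groundspeed=145.6 kt
Leg 5: heading=205.1°, groundspeed=181.2 kt
Leg 6: heading=7.7°, groundspeed=125.7 kt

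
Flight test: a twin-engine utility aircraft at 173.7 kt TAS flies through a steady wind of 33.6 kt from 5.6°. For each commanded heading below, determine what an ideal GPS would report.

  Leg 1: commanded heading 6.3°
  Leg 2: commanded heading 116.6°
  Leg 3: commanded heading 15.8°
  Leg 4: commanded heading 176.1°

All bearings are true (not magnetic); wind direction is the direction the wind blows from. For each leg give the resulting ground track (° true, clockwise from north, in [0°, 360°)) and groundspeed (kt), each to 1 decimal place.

Leg 1: track=6.5°, groundspeed=140.1 kt
Leg 2: track=126.2°, groundspeed=188.4 kt
Leg 3: track=18.2°, groundspeed=140.8 kt
Leg 4: track=177.6°, groundspeed=206.9 kt

Leg 1: heading 6.3°; drift +0.2° → track 6.5°, groundspeed 140.1 kt
Leg 2: heading 116.6°; drift +9.6° → track 126.2°, groundspeed 188.4 kt
Leg 3: heading 15.8°; drift +2.4° → track 18.2°, groundspeed 140.8 kt
Leg 4: heading 176.1°; drift +1.5° → track 177.6°, groundspeed 206.9 kt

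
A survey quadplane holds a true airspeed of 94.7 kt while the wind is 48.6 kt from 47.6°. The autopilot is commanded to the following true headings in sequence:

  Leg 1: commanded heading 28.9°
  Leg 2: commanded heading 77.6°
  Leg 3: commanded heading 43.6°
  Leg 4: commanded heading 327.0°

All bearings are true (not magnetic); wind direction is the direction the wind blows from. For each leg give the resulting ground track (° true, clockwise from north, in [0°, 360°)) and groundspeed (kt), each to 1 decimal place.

Leg 1: heading 28.9°; drift -17.8° → track 11.1°, groundspeed 51.1 kt
Leg 2: heading 77.6°; drift +24.8° → track 102.4°, groundspeed 58.0 kt
Leg 3: heading 43.6°; drift -4.2° → track 39.4°, groundspeed 46.3 kt
Leg 4: heading 327.0°; drift -28.9° → track 298.1°, groundspeed 99.1 kt

Leg 1: track=11.1°, groundspeed=51.1 kt
Leg 2: track=102.4°, groundspeed=58.0 kt
Leg 3: track=39.4°, groundspeed=46.3 kt
Leg 4: track=298.1°, groundspeed=99.1 kt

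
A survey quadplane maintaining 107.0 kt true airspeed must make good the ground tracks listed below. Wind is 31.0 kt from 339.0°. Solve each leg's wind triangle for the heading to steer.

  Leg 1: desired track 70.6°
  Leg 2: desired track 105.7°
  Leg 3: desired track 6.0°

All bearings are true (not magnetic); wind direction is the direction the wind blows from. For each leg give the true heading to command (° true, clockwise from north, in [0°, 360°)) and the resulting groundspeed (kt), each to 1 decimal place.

Leg 1: desired track 70.6°; wind correction -16.8° → command heading 53.8°, groundspeed 103.3 kt
Leg 2: desired track 105.7°; wind correction -13.4° → command heading 92.3°, groundspeed 122.6 kt
Leg 3: desired track 6.0°; wind correction -7.6° → command heading 358.4°, groundspeed 78.4 kt

Leg 1: heading=53.8°, groundspeed=103.3 kt
Leg 2: heading=92.3°, groundspeed=122.6 kt
Leg 3: heading=358.4°, groundspeed=78.4 kt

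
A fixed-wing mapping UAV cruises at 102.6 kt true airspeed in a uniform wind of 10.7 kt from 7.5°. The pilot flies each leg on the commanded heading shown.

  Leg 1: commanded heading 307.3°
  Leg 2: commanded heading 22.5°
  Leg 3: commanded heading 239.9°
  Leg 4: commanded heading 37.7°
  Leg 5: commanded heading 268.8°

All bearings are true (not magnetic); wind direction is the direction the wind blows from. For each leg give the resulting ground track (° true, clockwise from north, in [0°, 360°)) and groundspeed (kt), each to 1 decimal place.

Leg 1: track=301.8°, groundspeed=97.7 kt
Leg 2: track=24.2°, groundspeed=92.3 kt
Leg 3: track=235.5°, groundspeed=109.5 kt
Leg 4: track=41.0°, groundspeed=93.5 kt
Leg 5: track=263.0°, groundspeed=104.8 kt

Leg 1: heading 307.3°; drift -5.5° → track 301.8°, groundspeed 97.7 kt
Leg 2: heading 22.5°; drift +1.7° → track 24.2°, groundspeed 92.3 kt
Leg 3: heading 239.9°; drift -4.4° → track 235.5°, groundspeed 109.5 kt
Leg 4: heading 37.7°; drift +3.3° → track 41.0°, groundspeed 93.5 kt
Leg 5: heading 268.8°; drift -5.8° → track 263.0°, groundspeed 104.8 kt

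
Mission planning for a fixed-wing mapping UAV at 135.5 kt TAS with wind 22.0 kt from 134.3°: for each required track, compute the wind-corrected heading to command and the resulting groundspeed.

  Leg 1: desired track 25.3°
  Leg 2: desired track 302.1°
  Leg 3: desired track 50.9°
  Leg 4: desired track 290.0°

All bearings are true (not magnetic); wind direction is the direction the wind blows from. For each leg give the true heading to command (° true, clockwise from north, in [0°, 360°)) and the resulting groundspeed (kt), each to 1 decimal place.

Leg 1: heading=34.1°, groundspeed=141.1 kt
Leg 2: heading=300.1°, groundspeed=156.9 kt
Leg 3: heading=60.2°, groundspeed=131.2 kt
Leg 4: heading=286.2°, groundspeed=155.2 kt

Leg 1: desired track 25.3°; wind correction +8.8° → command heading 34.1°, groundspeed 141.1 kt
Leg 2: desired track 302.1°; wind correction -2.0° → command heading 300.1°, groundspeed 156.9 kt
Leg 3: desired track 50.9°; wind correction +9.3° → command heading 60.2°, groundspeed 131.2 kt
Leg 4: desired track 290.0°; wind correction -3.8° → command heading 286.2°, groundspeed 155.2 kt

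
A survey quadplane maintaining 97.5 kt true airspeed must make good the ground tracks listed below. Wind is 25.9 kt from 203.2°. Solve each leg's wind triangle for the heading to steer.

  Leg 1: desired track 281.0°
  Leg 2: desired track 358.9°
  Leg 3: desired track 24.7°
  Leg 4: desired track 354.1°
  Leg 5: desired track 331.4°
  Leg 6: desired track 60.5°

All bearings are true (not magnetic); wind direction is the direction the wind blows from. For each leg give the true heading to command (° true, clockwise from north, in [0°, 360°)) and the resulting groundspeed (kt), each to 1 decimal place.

Leg 1: desired track 281.0°; wind correction -15.0° → command heading 266.0°, groundspeed 88.7 kt
Leg 2: desired track 358.9°; wind correction -6.3° → command heading 352.6°, groundspeed 120.5 kt
Leg 3: desired track 24.7°; wind correction +0.4° → command heading 25.1°, groundspeed 123.4 kt
Leg 4: desired track 354.1°; wind correction -7.4° → command heading 346.7°, groundspeed 119.3 kt
Leg 5: desired track 331.4°; wind correction -12.0° → command heading 319.4°, groundspeed 111.4 kt
Leg 6: desired track 60.5°; wind correction +9.3° → command heading 69.8°, groundspeed 116.8 kt

Leg 1: heading=266.0°, groundspeed=88.7 kt
Leg 2: heading=352.6°, groundspeed=120.5 kt
Leg 3: heading=25.1°, groundspeed=123.4 kt
Leg 4: heading=346.7°, groundspeed=119.3 kt
Leg 5: heading=319.4°, groundspeed=111.4 kt
Leg 6: heading=69.8°, groundspeed=116.8 kt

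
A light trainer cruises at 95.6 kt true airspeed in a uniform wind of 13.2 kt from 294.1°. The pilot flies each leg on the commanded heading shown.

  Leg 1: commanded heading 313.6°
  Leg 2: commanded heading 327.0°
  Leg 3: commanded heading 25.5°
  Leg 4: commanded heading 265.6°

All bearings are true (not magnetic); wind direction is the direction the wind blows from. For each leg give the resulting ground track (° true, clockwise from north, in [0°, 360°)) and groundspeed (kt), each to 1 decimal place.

Leg 1: track=316.6°, groundspeed=83.3 kt
Leg 2: track=331.8°, groundspeed=84.8 kt
Leg 3: track=33.3°, groundspeed=96.8 kt
Leg 4: track=261.3°, groundspeed=84.2 kt

Leg 1: heading 313.6°; drift +3.0° → track 316.6°, groundspeed 83.3 kt
Leg 2: heading 327.0°; drift +4.8° → track 331.8°, groundspeed 84.8 kt
Leg 3: heading 25.5°; drift +7.8° → track 33.3°, groundspeed 96.8 kt
Leg 4: heading 265.6°; drift -4.3° → track 261.3°, groundspeed 84.2 kt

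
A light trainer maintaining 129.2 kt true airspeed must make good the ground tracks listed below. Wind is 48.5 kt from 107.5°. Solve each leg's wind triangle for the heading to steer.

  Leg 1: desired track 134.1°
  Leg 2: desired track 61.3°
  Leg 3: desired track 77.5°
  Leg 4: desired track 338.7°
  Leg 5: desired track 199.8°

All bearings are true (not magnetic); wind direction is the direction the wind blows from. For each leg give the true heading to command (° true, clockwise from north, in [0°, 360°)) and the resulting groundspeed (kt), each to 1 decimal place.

Leg 1: heading=124.4°, groundspeed=84.0 kt
Leg 2: heading=77.0°, groundspeed=90.8 kt
Leg 3: heading=88.3°, groundspeed=84.9 kt
Leg 4: heading=355.7°, groundspeed=153.9 kt
Leg 5: heading=177.8°, groundspeed=121.7 kt

Leg 1: desired track 134.1°; wind correction -9.7° → command heading 124.4°, groundspeed 84.0 kt
Leg 2: desired track 61.3°; wind correction +15.7° → command heading 77.0°, groundspeed 90.8 kt
Leg 3: desired track 77.5°; wind correction +10.8° → command heading 88.3°, groundspeed 84.9 kt
Leg 4: desired track 338.7°; wind correction +17.0° → command heading 355.7°, groundspeed 153.9 kt
Leg 5: desired track 199.8°; wind correction -22.0° → command heading 177.8°, groundspeed 121.7 kt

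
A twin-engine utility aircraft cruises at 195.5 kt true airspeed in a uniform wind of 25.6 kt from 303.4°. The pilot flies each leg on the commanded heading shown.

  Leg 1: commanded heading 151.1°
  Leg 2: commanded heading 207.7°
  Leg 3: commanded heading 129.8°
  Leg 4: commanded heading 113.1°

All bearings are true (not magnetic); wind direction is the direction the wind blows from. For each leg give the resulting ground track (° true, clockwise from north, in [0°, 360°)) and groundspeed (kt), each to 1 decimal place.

Leg 1: track=148.0°, groundspeed=218.5 kt
Leg 2: track=200.4°, groundspeed=199.7 kt
Leg 3: track=129.1°, groundspeed=221.0 kt
Leg 4: track=114.3°, groundspeed=220.7 kt

Leg 1: heading 151.1°; drift -3.1° → track 148.0°, groundspeed 218.5 kt
Leg 2: heading 207.7°; drift -7.3° → track 200.4°, groundspeed 199.7 kt
Leg 3: heading 129.8°; drift -0.7° → track 129.1°, groundspeed 221.0 kt
Leg 4: heading 113.1°; drift +1.2° → track 114.3°, groundspeed 220.7 kt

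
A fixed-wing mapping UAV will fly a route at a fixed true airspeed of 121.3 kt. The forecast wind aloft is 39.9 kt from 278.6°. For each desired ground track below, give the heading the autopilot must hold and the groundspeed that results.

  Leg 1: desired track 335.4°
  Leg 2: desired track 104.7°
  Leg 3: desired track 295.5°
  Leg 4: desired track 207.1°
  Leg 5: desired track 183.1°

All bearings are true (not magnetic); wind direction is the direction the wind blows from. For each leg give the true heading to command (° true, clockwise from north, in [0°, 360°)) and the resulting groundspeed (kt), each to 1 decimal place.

Leg 1: heading=319.4°, groundspeed=94.8 kt
Leg 2: heading=106.7°, groundspeed=160.9 kt
Leg 3: heading=290.0°, groundspeed=82.6 kt
Leg 4: heading=225.3°, groundspeed=102.6 kt
Leg 5: heading=202.2°, groundspeed=118.4 kt

Leg 1: desired track 335.4°; wind correction -16.0° → command heading 319.4°, groundspeed 94.8 kt
Leg 2: desired track 104.7°; wind correction +2.0° → command heading 106.7°, groundspeed 160.9 kt
Leg 3: desired track 295.5°; wind correction -5.5° → command heading 290.0°, groundspeed 82.6 kt
Leg 4: desired track 207.1°; wind correction +18.2° → command heading 225.3°, groundspeed 102.6 kt
Leg 5: desired track 183.1°; wind correction +19.1° → command heading 202.2°, groundspeed 118.4 kt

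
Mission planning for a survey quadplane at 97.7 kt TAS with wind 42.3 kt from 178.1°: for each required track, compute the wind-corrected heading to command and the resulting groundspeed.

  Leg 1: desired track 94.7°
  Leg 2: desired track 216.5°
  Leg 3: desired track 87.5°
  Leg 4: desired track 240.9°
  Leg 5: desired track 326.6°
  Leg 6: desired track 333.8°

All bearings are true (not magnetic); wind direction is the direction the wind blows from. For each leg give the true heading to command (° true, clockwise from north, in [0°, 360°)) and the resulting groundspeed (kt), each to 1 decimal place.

Leg 1: desired track 94.7°; wind correction +25.5° → command heading 120.2°, groundspeed 83.3 kt
Leg 2: desired track 216.5°; wind correction -15.6° → command heading 200.9°, groundspeed 61.0 kt
Leg 3: desired track 87.5°; wind correction +25.7° → command heading 113.2°, groundspeed 88.5 kt
Leg 4: desired track 240.9°; wind correction -22.6° → command heading 218.3°, groundspeed 70.8 kt
Leg 5: desired track 326.6°; wind correction -13.1° → command heading 313.5°, groundspeed 131.2 kt
Leg 6: desired track 333.8°; wind correction -10.3° → command heading 323.5°, groundspeed 134.7 kt

Leg 1: heading=120.2°, groundspeed=83.3 kt
Leg 2: heading=200.9°, groundspeed=61.0 kt
Leg 3: heading=113.2°, groundspeed=88.5 kt
Leg 4: heading=218.3°, groundspeed=70.8 kt
Leg 5: heading=313.5°, groundspeed=131.2 kt
Leg 6: heading=323.5°, groundspeed=134.7 kt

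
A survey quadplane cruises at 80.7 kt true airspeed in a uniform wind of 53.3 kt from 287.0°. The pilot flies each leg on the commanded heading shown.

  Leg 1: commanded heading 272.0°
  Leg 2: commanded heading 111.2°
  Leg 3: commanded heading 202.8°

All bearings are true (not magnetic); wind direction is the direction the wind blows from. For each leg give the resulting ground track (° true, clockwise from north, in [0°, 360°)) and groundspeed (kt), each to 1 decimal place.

Leg 1: track=246.7°, groundspeed=32.3 kt
Leg 2: track=109.5°, groundspeed=133.9 kt
Leg 3: track=167.7°, groundspeed=92.1 kt

Leg 1: heading 272.0°; drift -25.3° → track 246.7°, groundspeed 32.3 kt
Leg 2: heading 111.2°; drift -1.7° → track 109.5°, groundspeed 133.9 kt
Leg 3: heading 202.8°; drift -35.1° → track 167.7°, groundspeed 92.1 kt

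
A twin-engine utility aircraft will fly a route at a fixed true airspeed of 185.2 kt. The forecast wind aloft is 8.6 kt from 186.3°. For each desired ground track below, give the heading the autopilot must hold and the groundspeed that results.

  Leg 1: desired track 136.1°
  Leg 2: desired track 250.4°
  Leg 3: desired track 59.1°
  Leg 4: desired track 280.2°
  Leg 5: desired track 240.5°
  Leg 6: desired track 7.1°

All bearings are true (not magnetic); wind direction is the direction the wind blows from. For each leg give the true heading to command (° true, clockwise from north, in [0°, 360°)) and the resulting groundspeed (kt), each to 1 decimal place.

Leg 1: desired track 136.1°; wind correction +2.0° → command heading 138.1°, groundspeed 179.6 kt
Leg 2: desired track 250.4°; wind correction -2.4° → command heading 248.0°, groundspeed 181.3 kt
Leg 3: desired track 59.1°; wind correction +2.1° → command heading 61.2°, groundspeed 190.3 kt
Leg 4: desired track 280.2°; wind correction -2.7° → command heading 277.5°, groundspeed 185.6 kt
Leg 5: desired track 240.5°; wind correction -2.2° → command heading 238.3°, groundspeed 180.0 kt
Leg 6: desired track 7.1°; wind correction +0.0° → command heading 7.1°, groundspeed 193.8 kt

Leg 1: heading=138.1°, groundspeed=179.6 kt
Leg 2: heading=248.0°, groundspeed=181.3 kt
Leg 3: heading=61.2°, groundspeed=190.3 kt
Leg 4: heading=277.5°, groundspeed=185.6 kt
Leg 5: heading=238.3°, groundspeed=180.0 kt
Leg 6: heading=7.1°, groundspeed=193.8 kt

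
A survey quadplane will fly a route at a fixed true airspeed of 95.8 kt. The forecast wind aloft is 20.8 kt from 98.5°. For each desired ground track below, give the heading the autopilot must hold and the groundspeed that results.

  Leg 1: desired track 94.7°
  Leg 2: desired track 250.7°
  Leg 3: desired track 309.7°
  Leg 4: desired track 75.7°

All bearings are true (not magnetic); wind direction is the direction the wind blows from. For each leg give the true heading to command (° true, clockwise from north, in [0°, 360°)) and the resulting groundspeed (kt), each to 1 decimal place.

Leg 1: desired track 94.7°; wind correction +0.8° → command heading 95.5°, groundspeed 75.0 kt
Leg 2: desired track 250.7°; wind correction -5.8° → command heading 244.9°, groundspeed 113.7 kt
Leg 3: desired track 309.7°; wind correction +6.5° → command heading 316.2°, groundspeed 113.0 kt
Leg 4: desired track 75.7°; wind correction +4.8° → command heading 80.5°, groundspeed 76.3 kt

Leg 1: heading=95.5°, groundspeed=75.0 kt
Leg 2: heading=244.9°, groundspeed=113.7 kt
Leg 3: heading=316.2°, groundspeed=113.0 kt
Leg 4: heading=80.5°, groundspeed=76.3 kt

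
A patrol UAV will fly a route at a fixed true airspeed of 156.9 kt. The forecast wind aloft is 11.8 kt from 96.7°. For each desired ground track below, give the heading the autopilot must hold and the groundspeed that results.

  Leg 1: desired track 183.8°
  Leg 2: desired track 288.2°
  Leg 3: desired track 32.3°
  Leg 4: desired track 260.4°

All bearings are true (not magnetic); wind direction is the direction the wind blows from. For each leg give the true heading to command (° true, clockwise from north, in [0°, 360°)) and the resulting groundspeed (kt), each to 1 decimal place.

Leg 1: heading=179.5°, groundspeed=155.9 kt
Leg 2: heading=289.1°, groundspeed=168.4 kt
Leg 3: heading=36.2°, groundspeed=151.4 kt
Leg 4: heading=259.2°, groundspeed=168.2 kt

Leg 1: desired track 183.8°; wind correction -4.3° → command heading 179.5°, groundspeed 155.9 kt
Leg 2: desired track 288.2°; wind correction +0.9° → command heading 289.1°, groundspeed 168.4 kt
Leg 3: desired track 32.3°; wind correction +3.9° → command heading 36.2°, groundspeed 151.4 kt
Leg 4: desired track 260.4°; wind correction -1.2° → command heading 259.2°, groundspeed 168.2 kt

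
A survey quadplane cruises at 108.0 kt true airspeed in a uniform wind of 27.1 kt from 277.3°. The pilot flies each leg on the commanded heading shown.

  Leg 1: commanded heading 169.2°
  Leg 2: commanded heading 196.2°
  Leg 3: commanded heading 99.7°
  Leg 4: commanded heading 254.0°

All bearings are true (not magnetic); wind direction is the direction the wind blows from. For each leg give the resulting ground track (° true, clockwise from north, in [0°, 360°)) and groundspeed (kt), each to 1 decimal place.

Leg 1: heading 169.2°; drift -12.5° → track 156.7°, groundspeed 119.2 kt
Leg 2: heading 196.2°; drift -14.5° → track 181.7°, groundspeed 107.2 kt
Leg 3: heading 99.7°; drift -0.5° → track 99.2°, groundspeed 135.1 kt
Leg 4: heading 254.0°; drift -7.3° → track 246.7°, groundspeed 83.8 kt

Leg 1: track=156.7°, groundspeed=119.2 kt
Leg 2: track=181.7°, groundspeed=107.2 kt
Leg 3: track=99.2°, groundspeed=135.1 kt
Leg 4: track=246.7°, groundspeed=83.8 kt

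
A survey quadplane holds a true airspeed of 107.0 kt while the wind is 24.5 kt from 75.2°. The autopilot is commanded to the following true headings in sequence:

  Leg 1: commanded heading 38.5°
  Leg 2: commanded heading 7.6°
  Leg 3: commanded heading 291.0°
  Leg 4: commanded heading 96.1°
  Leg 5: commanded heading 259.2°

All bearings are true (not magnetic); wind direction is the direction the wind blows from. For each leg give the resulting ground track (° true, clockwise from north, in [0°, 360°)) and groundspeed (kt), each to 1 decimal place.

Leg 1: track=29.0°, groundspeed=88.6 kt
Leg 2: track=354.5°, groundspeed=100.3 kt
Leg 3: track=284.6°, groundspeed=127.7 kt
Leg 4: track=102.0°, groundspeed=84.6 kt
Leg 5: track=258.5°, groundspeed=131.5 kt

Leg 1: heading 38.5°; drift -9.5° → track 29.0°, groundspeed 88.6 kt
Leg 2: heading 7.6°; drift -13.1° → track 354.5°, groundspeed 100.3 kt
Leg 3: heading 291.0°; drift -6.4° → track 284.6°, groundspeed 127.7 kt
Leg 4: heading 96.1°; drift +5.9° → track 102.0°, groundspeed 84.6 kt
Leg 5: heading 259.2°; drift -0.7° → track 258.5°, groundspeed 131.5 kt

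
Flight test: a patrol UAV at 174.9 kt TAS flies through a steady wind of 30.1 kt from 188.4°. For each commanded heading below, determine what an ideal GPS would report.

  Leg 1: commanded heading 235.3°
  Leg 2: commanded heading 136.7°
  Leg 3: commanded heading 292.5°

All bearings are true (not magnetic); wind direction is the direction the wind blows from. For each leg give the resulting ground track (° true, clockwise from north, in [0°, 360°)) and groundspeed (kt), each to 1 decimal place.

Leg 1: heading 235.3°; drift +8.1° → track 243.4°, groundspeed 155.9 kt
Leg 2: heading 136.7°; drift -8.6° → track 128.1°, groundspeed 158.0 kt
Leg 3: heading 292.5°; drift +9.1° → track 301.6°, groundspeed 184.6 kt

Leg 1: track=243.4°, groundspeed=155.9 kt
Leg 2: track=128.1°, groundspeed=158.0 kt
Leg 3: track=301.6°, groundspeed=184.6 kt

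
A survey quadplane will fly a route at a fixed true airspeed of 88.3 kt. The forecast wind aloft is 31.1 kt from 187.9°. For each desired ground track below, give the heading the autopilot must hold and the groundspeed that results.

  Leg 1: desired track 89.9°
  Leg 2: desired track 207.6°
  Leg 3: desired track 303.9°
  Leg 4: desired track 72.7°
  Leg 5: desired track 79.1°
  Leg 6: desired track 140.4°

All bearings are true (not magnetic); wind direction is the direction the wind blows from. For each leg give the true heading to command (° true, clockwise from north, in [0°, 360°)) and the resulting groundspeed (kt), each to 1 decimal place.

Leg 1: heading=110.3°, groundspeed=87.1 kt
Leg 2: heading=200.8°, groundspeed=58.4 kt
Leg 3: heading=285.4°, groundspeed=97.4 kt
Leg 4: heading=91.3°, groundspeed=96.9 kt
Leg 5: heading=98.6°, groundspeed=93.3 kt
Leg 6: heading=155.5°, groundspeed=64.3 kt

Leg 1: desired track 89.9°; wind correction +20.4° → command heading 110.3°, groundspeed 87.1 kt
Leg 2: desired track 207.6°; wind correction -6.8° → command heading 200.8°, groundspeed 58.4 kt
Leg 3: desired track 303.9°; wind correction -18.5° → command heading 285.4°, groundspeed 97.4 kt
Leg 4: desired track 72.7°; wind correction +18.6° → command heading 91.3°, groundspeed 96.9 kt
Leg 5: desired track 79.1°; wind correction +19.5° → command heading 98.6°, groundspeed 93.3 kt
Leg 6: desired track 140.4°; wind correction +15.1° → command heading 155.5°, groundspeed 64.3 kt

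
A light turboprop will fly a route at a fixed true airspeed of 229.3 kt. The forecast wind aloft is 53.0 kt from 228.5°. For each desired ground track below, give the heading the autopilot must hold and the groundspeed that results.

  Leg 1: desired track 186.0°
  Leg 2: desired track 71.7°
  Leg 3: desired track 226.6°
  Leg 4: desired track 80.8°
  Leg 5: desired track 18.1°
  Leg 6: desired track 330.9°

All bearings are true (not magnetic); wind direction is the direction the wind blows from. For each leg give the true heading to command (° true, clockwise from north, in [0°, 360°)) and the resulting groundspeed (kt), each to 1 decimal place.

Leg 1: heading=195.0°, groundspeed=187.4 kt
Leg 2: heading=76.9°, groundspeed=277.1 kt
Leg 3: heading=227.0°, groundspeed=176.3 kt
Leg 4: heading=87.9°, groundspeed=272.3 kt
Leg 5: heading=11.4°, groundspeed=273.4 kt
Leg 6: heading=317.9°, groundspeed=234.8 kt

Leg 1: desired track 186.0°; wind correction +9.0° → command heading 195.0°, groundspeed 187.4 kt
Leg 2: desired track 71.7°; wind correction +5.2° → command heading 76.9°, groundspeed 277.1 kt
Leg 3: desired track 226.6°; wind correction +0.4° → command heading 227.0°, groundspeed 176.3 kt
Leg 4: desired track 80.8°; wind correction +7.1° → command heading 87.9°, groundspeed 272.3 kt
Leg 5: desired track 18.1°; wind correction -6.7° → command heading 11.4°, groundspeed 273.4 kt
Leg 6: desired track 330.9°; wind correction -13.0° → command heading 317.9°, groundspeed 234.8 kt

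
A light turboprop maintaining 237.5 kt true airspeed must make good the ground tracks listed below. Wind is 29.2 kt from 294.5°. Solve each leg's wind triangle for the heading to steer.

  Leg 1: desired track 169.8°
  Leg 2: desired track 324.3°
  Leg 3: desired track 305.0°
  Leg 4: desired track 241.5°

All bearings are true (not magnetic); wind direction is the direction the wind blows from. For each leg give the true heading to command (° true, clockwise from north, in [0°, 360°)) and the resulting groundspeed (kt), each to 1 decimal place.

Leg 1: heading=175.6°, groundspeed=252.9 kt
Leg 2: heading=320.8°, groundspeed=211.7 kt
Leg 3: heading=303.7°, groundspeed=208.7 kt
Leg 4: heading=247.1°, groundspeed=218.8 kt

Leg 1: desired track 169.8°; wind correction +5.8° → command heading 175.6°, groundspeed 252.9 kt
Leg 2: desired track 324.3°; wind correction -3.5° → command heading 320.8°, groundspeed 211.7 kt
Leg 3: desired track 305.0°; wind correction -1.3° → command heading 303.7°, groundspeed 208.7 kt
Leg 4: desired track 241.5°; wind correction +5.6° → command heading 247.1°, groundspeed 218.8 kt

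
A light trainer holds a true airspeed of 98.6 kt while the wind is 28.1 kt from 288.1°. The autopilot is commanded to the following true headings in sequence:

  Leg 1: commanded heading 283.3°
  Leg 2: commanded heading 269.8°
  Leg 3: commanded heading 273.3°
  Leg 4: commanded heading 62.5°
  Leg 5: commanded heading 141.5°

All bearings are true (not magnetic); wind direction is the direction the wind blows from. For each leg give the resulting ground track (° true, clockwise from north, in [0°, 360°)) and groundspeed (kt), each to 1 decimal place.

Leg 1: heading 283.3°; drift -1.9° → track 281.4°, groundspeed 70.6 kt
Leg 2: heading 269.8°; drift -7.0° → track 262.8°, groundspeed 72.5 kt
Leg 3: heading 273.3°; drift -5.7° → track 267.6°, groundspeed 71.8 kt
Leg 4: heading 62.5°; drift +9.6° → track 72.1°, groundspeed 120.0 kt
Leg 5: heading 141.5°; drift -7.2° → track 134.3°, groundspeed 123.0 kt

Leg 1: track=281.4°, groundspeed=70.6 kt
Leg 2: track=262.8°, groundspeed=72.5 kt
Leg 3: track=267.6°, groundspeed=71.8 kt
Leg 4: track=72.1°, groundspeed=120.0 kt
Leg 5: track=134.3°, groundspeed=123.0 kt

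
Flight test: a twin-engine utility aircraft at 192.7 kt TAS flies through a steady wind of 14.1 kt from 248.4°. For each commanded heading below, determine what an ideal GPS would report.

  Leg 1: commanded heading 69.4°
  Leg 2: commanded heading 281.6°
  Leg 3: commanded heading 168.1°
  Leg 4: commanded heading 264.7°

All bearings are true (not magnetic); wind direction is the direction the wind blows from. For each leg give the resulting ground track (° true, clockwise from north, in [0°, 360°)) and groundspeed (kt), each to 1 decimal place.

Leg 1: track=69.3°, groundspeed=206.8 kt
Leg 2: track=284.0°, groundspeed=181.1 kt
Leg 3: track=163.9°, groundspeed=190.8 kt
Leg 4: track=266.0°, groundspeed=179.2 kt

Leg 1: heading 69.4°; drift -0.1° → track 69.3°, groundspeed 206.8 kt
Leg 2: heading 281.6°; drift +2.4° → track 284.0°, groundspeed 181.1 kt
Leg 3: heading 168.1°; drift -4.2° → track 163.9°, groundspeed 190.8 kt
Leg 4: heading 264.7°; drift +1.3° → track 266.0°, groundspeed 179.2 kt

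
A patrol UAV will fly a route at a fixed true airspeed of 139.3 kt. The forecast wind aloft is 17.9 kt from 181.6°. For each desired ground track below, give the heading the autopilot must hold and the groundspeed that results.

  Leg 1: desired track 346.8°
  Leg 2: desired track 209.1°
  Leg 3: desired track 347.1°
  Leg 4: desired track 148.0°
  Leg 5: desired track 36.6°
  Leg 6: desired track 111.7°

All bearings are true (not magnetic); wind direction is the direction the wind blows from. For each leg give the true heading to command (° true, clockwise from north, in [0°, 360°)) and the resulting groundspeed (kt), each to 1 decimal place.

Leg 1: heading=344.9°, groundspeed=156.5 kt
Leg 2: heading=205.7°, groundspeed=123.2 kt
Leg 3: heading=345.3°, groundspeed=156.6 kt
Leg 4: heading=152.1°, groundspeed=124.0 kt
Leg 5: heading=40.8°, groundspeed=153.6 kt
Leg 6: heading=118.6°, groundspeed=132.1 kt

Leg 1: desired track 346.8°; wind correction -1.9° → command heading 344.9°, groundspeed 156.5 kt
Leg 2: desired track 209.1°; wind correction -3.4° → command heading 205.7°, groundspeed 123.2 kt
Leg 3: desired track 347.1°; wind correction -1.8° → command heading 345.3°, groundspeed 156.6 kt
Leg 4: desired track 148.0°; wind correction +4.1° → command heading 152.1°, groundspeed 124.0 kt
Leg 5: desired track 36.6°; wind correction +4.2° → command heading 40.8°, groundspeed 153.6 kt
Leg 6: desired track 111.7°; wind correction +6.9° → command heading 118.6°, groundspeed 132.1 kt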